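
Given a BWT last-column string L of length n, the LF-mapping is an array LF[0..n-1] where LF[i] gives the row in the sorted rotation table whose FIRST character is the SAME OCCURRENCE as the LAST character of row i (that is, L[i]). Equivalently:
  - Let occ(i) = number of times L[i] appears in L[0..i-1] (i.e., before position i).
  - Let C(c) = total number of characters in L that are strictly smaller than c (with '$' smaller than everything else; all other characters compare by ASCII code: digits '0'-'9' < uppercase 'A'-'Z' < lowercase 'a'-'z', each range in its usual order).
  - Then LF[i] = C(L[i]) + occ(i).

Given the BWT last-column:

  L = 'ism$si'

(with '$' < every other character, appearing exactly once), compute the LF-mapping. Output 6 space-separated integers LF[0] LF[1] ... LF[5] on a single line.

Answer: 1 4 3 0 5 2

Derivation:
Char counts: '$':1, 'i':2, 'm':1, 's':2
C (first-col start): C('$')=0, C('i')=1, C('m')=3, C('s')=4
L[0]='i': occ=0, LF[0]=C('i')+0=1+0=1
L[1]='s': occ=0, LF[1]=C('s')+0=4+0=4
L[2]='m': occ=0, LF[2]=C('m')+0=3+0=3
L[3]='$': occ=0, LF[3]=C('$')+0=0+0=0
L[4]='s': occ=1, LF[4]=C('s')+1=4+1=5
L[5]='i': occ=1, LF[5]=C('i')+1=1+1=2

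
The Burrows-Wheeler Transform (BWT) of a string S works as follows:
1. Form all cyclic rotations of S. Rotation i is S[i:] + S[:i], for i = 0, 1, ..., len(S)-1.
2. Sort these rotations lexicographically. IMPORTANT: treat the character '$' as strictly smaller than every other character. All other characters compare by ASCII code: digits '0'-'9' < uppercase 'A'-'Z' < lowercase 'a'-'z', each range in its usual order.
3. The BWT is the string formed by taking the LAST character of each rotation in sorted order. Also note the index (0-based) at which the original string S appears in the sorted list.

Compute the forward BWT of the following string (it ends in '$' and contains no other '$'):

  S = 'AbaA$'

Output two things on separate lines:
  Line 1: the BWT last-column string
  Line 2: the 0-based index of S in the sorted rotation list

Answer: Aa$bA
2

Derivation:
All 5 rotations (rotation i = S[i:]+S[:i]):
  rot[0] = AbaA$
  rot[1] = baA$A
  rot[2] = aA$Ab
  rot[3] = A$Aba
  rot[4] = $AbaA
Sorted (with $ < everything):
  sorted[0] = $AbaA  (last char: 'A')
  sorted[1] = A$Aba  (last char: 'a')
  sorted[2] = AbaA$  (last char: '$')
  sorted[3] = aA$Ab  (last char: 'b')
  sorted[4] = baA$A  (last char: 'A')
Last column: Aa$bA
Original string S is at sorted index 2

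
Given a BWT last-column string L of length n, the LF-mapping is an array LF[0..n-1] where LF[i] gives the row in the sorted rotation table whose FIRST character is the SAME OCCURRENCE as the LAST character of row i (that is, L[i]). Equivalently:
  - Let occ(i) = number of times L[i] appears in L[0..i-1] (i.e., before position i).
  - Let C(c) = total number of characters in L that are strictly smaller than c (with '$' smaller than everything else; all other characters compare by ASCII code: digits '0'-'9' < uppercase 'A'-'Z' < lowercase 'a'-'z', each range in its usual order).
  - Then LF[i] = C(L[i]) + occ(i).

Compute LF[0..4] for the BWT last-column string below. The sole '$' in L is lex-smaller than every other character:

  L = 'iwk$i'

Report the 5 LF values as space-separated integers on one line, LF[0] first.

Answer: 1 4 3 0 2

Derivation:
Char counts: '$':1, 'i':2, 'k':1, 'w':1
C (first-col start): C('$')=0, C('i')=1, C('k')=3, C('w')=4
L[0]='i': occ=0, LF[0]=C('i')+0=1+0=1
L[1]='w': occ=0, LF[1]=C('w')+0=4+0=4
L[2]='k': occ=0, LF[2]=C('k')+0=3+0=3
L[3]='$': occ=0, LF[3]=C('$')+0=0+0=0
L[4]='i': occ=1, LF[4]=C('i')+1=1+1=2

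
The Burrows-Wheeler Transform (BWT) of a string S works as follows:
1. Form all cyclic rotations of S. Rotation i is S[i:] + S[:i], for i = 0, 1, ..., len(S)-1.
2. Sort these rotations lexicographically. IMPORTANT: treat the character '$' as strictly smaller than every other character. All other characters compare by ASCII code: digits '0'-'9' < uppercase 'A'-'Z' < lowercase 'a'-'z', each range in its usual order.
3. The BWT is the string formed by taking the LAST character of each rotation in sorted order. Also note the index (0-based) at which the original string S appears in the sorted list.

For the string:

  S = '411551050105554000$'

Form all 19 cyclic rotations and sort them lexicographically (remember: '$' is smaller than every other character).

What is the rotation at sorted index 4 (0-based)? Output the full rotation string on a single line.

Answer: 0105554000$41155105

Derivation:
All 19 rotations (rotation i = S[i:]+S[:i]):
  rot[0] = 411551050105554000$
  rot[1] = 11551050105554000$4
  rot[2] = 1551050105554000$41
  rot[3] = 551050105554000$411
  rot[4] = 51050105554000$4115
  rot[5] = 1050105554000$41155
  rot[6] = 050105554000$411551
  rot[7] = 50105554000$4115510
  rot[8] = 0105554000$41155105
  rot[9] = 105554000$411551050
  rot[10] = 05554000$4115510501
  rot[11] = 5554000$41155105010
  rot[12] = 554000$411551050105
  rot[13] = 54000$4115510501055
  rot[14] = 4000$41155105010555
  rot[15] = 000$411551050105554
  rot[16] = 00$4115510501055540
  rot[17] = 0$41155105010555400
  rot[18] = $411551050105554000
Sorted (with $ < everything):
  sorted[0] = $411551050105554000
  sorted[1] = 0$41155105010555400
  sorted[2] = 00$4115510501055540
  sorted[3] = 000$411551050105554
  sorted[4] = 0105554000$41155105
  sorted[5] = 050105554000$411551
  sorted[6] = 05554000$4115510501
  sorted[7] = 1050105554000$41155
  sorted[8] = 105554000$411551050
  sorted[9] = 11551050105554000$4
  sorted[10] = 1551050105554000$41
  sorted[11] = 4000$41155105010555
  sorted[12] = 411551050105554000$
  sorted[13] = 50105554000$4115510
  sorted[14] = 51050105554000$4115
  sorted[15] = 54000$4115510501055
  sorted[16] = 551050105554000$411
  sorted[17] = 554000$411551050105
  sorted[18] = 5554000$41155105010
sorted[4] = 0105554000$41155105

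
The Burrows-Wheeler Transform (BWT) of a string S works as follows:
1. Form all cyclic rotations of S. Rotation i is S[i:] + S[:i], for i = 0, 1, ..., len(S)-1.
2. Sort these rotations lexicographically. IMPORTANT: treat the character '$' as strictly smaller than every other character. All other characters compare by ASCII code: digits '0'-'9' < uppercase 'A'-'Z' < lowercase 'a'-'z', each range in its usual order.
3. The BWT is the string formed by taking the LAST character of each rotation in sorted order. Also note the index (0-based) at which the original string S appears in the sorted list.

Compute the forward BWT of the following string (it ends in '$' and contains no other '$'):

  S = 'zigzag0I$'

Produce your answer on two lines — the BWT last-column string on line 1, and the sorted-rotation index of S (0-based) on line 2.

All 9 rotations (rotation i = S[i:]+S[:i]):
  rot[0] = zigzag0I$
  rot[1] = igzag0I$z
  rot[2] = gzag0I$zi
  rot[3] = zag0I$zig
  rot[4] = ag0I$zigz
  rot[5] = g0I$zigza
  rot[6] = 0I$zigzag
  rot[7] = I$zigzag0
  rot[8] = $zigzag0I
Sorted (with $ < everything):
  sorted[0] = $zigzag0I  (last char: 'I')
  sorted[1] = 0I$zigzag  (last char: 'g')
  sorted[2] = I$zigzag0  (last char: '0')
  sorted[3] = ag0I$zigz  (last char: 'z')
  sorted[4] = g0I$zigza  (last char: 'a')
  sorted[5] = gzag0I$zi  (last char: 'i')
  sorted[6] = igzag0I$z  (last char: 'z')
  sorted[7] = zag0I$zig  (last char: 'g')
  sorted[8] = zigzag0I$  (last char: '$')
Last column: Ig0zaizg$
Original string S is at sorted index 8

Answer: Ig0zaizg$
8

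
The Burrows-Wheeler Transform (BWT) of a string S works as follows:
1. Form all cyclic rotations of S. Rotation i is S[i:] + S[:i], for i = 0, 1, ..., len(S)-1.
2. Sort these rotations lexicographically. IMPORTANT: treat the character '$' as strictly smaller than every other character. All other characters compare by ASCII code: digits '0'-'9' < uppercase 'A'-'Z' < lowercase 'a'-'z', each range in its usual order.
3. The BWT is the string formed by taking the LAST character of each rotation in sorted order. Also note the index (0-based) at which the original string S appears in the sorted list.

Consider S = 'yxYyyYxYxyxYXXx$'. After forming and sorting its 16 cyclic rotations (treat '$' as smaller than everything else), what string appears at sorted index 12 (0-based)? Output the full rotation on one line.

All 16 rotations (rotation i = S[i:]+S[:i]):
  rot[0] = yxYyyYxYxyxYXXx$
  rot[1] = xYyyYxYxyxYXXx$y
  rot[2] = YyyYxYxyxYXXx$yx
  rot[3] = yyYxYxyxYXXx$yxY
  rot[4] = yYxYxyxYXXx$yxYy
  rot[5] = YxYxyxYXXx$yxYyy
  rot[6] = xYxyxYXXx$yxYyyY
  rot[7] = YxyxYXXx$yxYyyYx
  rot[8] = xyxYXXx$yxYyyYxY
  rot[9] = yxYXXx$yxYyyYxYx
  rot[10] = xYXXx$yxYyyYxYxy
  rot[11] = YXXx$yxYyyYxYxyx
  rot[12] = XXx$yxYyyYxYxyxY
  rot[13] = Xx$yxYyyYxYxyxYX
  rot[14] = x$yxYyyYxYxyxYXX
  rot[15] = $yxYyyYxYxyxYXXx
Sorted (with $ < everything):
  sorted[0] = $yxYyyYxYxyxYXXx
  sorted[1] = XXx$yxYyyYxYxyxY
  sorted[2] = Xx$yxYyyYxYxyxYX
  sorted[3] = YXXx$yxYyyYxYxyx
  sorted[4] = YxYxyxYXXx$yxYyy
  sorted[5] = YxyxYXXx$yxYyyYx
  sorted[6] = YyyYxYxyxYXXx$yx
  sorted[7] = x$yxYyyYxYxyxYXX
  sorted[8] = xYXXx$yxYyyYxYxy
  sorted[9] = xYxyxYXXx$yxYyyY
  sorted[10] = xYyyYxYxyxYXXx$y
  sorted[11] = xyxYXXx$yxYyyYxY
  sorted[12] = yYxYxyxYXXx$yxYy
  sorted[13] = yxYXXx$yxYyyYxYx
  sorted[14] = yxYyyYxYxyxYXXx$
  sorted[15] = yyYxYxyxYXXx$yxY
sorted[12] = yYxYxyxYXXx$yxYy

Answer: yYxYxyxYXXx$yxYy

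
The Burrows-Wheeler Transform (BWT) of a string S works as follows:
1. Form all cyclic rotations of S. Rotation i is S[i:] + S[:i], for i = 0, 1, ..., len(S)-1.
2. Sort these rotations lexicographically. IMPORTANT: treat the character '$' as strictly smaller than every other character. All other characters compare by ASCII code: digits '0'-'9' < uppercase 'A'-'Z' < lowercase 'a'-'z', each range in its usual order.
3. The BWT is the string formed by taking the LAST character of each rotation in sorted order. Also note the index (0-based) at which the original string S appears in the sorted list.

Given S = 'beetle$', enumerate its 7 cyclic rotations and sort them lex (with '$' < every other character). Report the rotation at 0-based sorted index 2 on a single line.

Answer: e$beetl

Derivation:
All 7 rotations (rotation i = S[i:]+S[:i]):
  rot[0] = beetle$
  rot[1] = eetle$b
  rot[2] = etle$be
  rot[3] = tle$bee
  rot[4] = le$beet
  rot[5] = e$beetl
  rot[6] = $beetle
Sorted (with $ < everything):
  sorted[0] = $beetle
  sorted[1] = beetle$
  sorted[2] = e$beetl
  sorted[3] = eetle$b
  sorted[4] = etle$be
  sorted[5] = le$beet
  sorted[6] = tle$bee
sorted[2] = e$beetl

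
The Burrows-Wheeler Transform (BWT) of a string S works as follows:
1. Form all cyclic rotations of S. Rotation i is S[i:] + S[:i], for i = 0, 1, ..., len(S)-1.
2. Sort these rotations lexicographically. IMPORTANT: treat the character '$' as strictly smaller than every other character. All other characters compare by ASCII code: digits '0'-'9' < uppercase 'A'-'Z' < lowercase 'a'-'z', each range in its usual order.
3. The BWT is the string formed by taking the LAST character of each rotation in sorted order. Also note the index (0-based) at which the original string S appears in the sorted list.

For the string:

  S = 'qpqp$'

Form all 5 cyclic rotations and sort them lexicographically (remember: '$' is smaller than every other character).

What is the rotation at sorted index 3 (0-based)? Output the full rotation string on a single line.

Answer: qp$qp

Derivation:
All 5 rotations (rotation i = S[i:]+S[:i]):
  rot[0] = qpqp$
  rot[1] = pqp$q
  rot[2] = qp$qp
  rot[3] = p$qpq
  rot[4] = $qpqp
Sorted (with $ < everything):
  sorted[0] = $qpqp
  sorted[1] = p$qpq
  sorted[2] = pqp$q
  sorted[3] = qp$qp
  sorted[4] = qpqp$
sorted[3] = qp$qp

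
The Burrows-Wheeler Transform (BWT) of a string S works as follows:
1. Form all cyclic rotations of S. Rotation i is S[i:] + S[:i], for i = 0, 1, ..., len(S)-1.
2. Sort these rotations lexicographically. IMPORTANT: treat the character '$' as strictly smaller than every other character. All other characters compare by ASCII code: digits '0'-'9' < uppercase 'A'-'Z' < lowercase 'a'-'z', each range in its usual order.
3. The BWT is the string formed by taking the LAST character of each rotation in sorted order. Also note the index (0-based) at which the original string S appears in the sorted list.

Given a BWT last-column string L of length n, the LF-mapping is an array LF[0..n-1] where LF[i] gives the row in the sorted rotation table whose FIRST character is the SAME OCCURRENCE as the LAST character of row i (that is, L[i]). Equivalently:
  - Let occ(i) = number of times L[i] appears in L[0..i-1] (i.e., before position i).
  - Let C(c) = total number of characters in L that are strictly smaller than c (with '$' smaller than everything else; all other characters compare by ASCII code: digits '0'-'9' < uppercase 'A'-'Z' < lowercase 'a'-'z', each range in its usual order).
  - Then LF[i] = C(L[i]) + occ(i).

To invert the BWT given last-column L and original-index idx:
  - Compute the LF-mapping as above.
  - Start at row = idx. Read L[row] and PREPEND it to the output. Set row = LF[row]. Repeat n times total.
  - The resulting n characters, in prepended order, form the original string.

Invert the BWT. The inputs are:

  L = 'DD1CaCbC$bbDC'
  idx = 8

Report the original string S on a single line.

LF mapping: 6 7 1 2 9 3 10 4 0 11 12 8 5
Walk LF starting at row 8, prepending L[row]:
  step 1: row=8, L[8]='$', prepend. Next row=LF[8]=0
  step 2: row=0, L[0]='D', prepend. Next row=LF[0]=6
  step 3: row=6, L[6]='b', prepend. Next row=LF[6]=10
  step 4: row=10, L[10]='b', prepend. Next row=LF[10]=12
  step 5: row=12, L[12]='C', prepend. Next row=LF[12]=5
  step 6: row=5, L[5]='C', prepend. Next row=LF[5]=3
  step 7: row=3, L[3]='C', prepend. Next row=LF[3]=2
  step 8: row=2, L[2]='1', prepend. Next row=LF[2]=1
  step 9: row=1, L[1]='D', prepend. Next row=LF[1]=7
  step 10: row=7, L[7]='C', prepend. Next row=LF[7]=4
  step 11: row=4, L[4]='a', prepend. Next row=LF[4]=9
  step 12: row=9, L[9]='b', prepend. Next row=LF[9]=11
  step 13: row=11, L[11]='D', prepend. Next row=LF[11]=8
Reversed output: DbaCD1CCCbbD$

Answer: DbaCD1CCCbbD$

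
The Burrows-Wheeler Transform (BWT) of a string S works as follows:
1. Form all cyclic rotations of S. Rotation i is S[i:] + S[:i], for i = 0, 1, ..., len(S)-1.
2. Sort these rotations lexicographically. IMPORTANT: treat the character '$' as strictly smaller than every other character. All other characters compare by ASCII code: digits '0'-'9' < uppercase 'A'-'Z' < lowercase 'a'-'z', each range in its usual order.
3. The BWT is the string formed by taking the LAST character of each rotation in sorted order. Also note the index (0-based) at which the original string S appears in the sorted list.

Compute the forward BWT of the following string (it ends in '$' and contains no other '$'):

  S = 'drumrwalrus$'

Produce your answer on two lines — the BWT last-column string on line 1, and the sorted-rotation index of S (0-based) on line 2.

Answer: sw$audlmurrr
2

Derivation:
All 12 rotations (rotation i = S[i:]+S[:i]):
  rot[0] = drumrwalrus$
  rot[1] = rumrwalrus$d
  rot[2] = umrwalrus$dr
  rot[3] = mrwalrus$dru
  rot[4] = rwalrus$drum
  rot[5] = walrus$drumr
  rot[6] = alrus$drumrw
  rot[7] = lrus$drumrwa
  rot[8] = rus$drumrwal
  rot[9] = us$drumrwalr
  rot[10] = s$drumrwalru
  rot[11] = $drumrwalrus
Sorted (with $ < everything):
  sorted[0] = $drumrwalrus  (last char: 's')
  sorted[1] = alrus$drumrw  (last char: 'w')
  sorted[2] = drumrwalrus$  (last char: '$')
  sorted[3] = lrus$drumrwa  (last char: 'a')
  sorted[4] = mrwalrus$dru  (last char: 'u')
  sorted[5] = rumrwalrus$d  (last char: 'd')
  sorted[6] = rus$drumrwal  (last char: 'l')
  sorted[7] = rwalrus$drum  (last char: 'm')
  sorted[8] = s$drumrwalru  (last char: 'u')
  sorted[9] = umrwalrus$dr  (last char: 'r')
  sorted[10] = us$drumrwalr  (last char: 'r')
  sorted[11] = walrus$drumr  (last char: 'r')
Last column: sw$audlmurrr
Original string S is at sorted index 2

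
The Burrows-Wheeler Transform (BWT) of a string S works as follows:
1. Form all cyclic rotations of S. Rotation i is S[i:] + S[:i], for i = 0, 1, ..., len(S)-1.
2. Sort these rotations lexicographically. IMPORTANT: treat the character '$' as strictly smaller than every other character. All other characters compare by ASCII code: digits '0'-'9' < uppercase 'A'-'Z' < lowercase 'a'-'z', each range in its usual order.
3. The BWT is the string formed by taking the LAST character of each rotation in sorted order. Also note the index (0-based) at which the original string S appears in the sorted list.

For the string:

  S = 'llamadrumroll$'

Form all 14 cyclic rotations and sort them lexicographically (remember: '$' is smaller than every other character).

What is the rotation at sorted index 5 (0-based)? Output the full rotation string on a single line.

Answer: lamadrumroll$l

Derivation:
All 14 rotations (rotation i = S[i:]+S[:i]):
  rot[0] = llamadrumroll$
  rot[1] = lamadrumroll$l
  rot[2] = amadrumroll$ll
  rot[3] = madrumroll$lla
  rot[4] = adrumroll$llam
  rot[5] = drumroll$llama
  rot[6] = rumroll$llamad
  rot[7] = umroll$llamadr
  rot[8] = mroll$llamadru
  rot[9] = roll$llamadrum
  rot[10] = oll$llamadrumr
  rot[11] = ll$llamadrumro
  rot[12] = l$llamadrumrol
  rot[13] = $llamadrumroll
Sorted (with $ < everything):
  sorted[0] = $llamadrumroll
  sorted[1] = adrumroll$llam
  sorted[2] = amadrumroll$ll
  sorted[3] = drumroll$llama
  sorted[4] = l$llamadrumrol
  sorted[5] = lamadrumroll$l
  sorted[6] = ll$llamadrumro
  sorted[7] = llamadrumroll$
  sorted[8] = madrumroll$lla
  sorted[9] = mroll$llamadru
  sorted[10] = oll$llamadrumr
  sorted[11] = roll$llamadrum
  sorted[12] = rumroll$llamad
  sorted[13] = umroll$llamadr
sorted[5] = lamadrumroll$l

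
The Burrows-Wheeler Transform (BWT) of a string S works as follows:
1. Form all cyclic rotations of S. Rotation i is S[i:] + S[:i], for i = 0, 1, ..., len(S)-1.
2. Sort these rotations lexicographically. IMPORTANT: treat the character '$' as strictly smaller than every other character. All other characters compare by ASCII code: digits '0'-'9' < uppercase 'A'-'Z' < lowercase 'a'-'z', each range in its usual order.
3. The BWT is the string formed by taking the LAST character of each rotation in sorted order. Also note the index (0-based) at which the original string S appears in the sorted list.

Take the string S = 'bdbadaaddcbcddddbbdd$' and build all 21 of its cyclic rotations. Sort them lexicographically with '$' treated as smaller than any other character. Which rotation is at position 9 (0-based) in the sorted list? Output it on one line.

All 21 rotations (rotation i = S[i:]+S[:i]):
  rot[0] = bdbadaaddcbcddddbbdd$
  rot[1] = dbadaaddcbcddddbbdd$b
  rot[2] = badaaddcbcddddbbdd$bd
  rot[3] = adaaddcbcddddbbdd$bdb
  rot[4] = daaddcbcddddbbdd$bdba
  rot[5] = aaddcbcddddbbdd$bdbad
  rot[6] = addcbcddddbbdd$bdbada
  rot[7] = ddcbcddddbbdd$bdbadaa
  rot[8] = dcbcddddbbdd$bdbadaad
  rot[9] = cbcddddbbdd$bdbadaadd
  rot[10] = bcddddbbdd$bdbadaaddc
  rot[11] = cddddbbdd$bdbadaaddcb
  rot[12] = ddddbbdd$bdbadaaddcbc
  rot[13] = dddbbdd$bdbadaaddcbcd
  rot[14] = ddbbdd$bdbadaaddcbcdd
  rot[15] = dbbdd$bdbadaaddcbcddd
  rot[16] = bbdd$bdbadaaddcbcdddd
  rot[17] = bdd$bdbadaaddcbcddddb
  rot[18] = dd$bdbadaaddcbcddddbb
  rot[19] = d$bdbadaaddcbcddddbbd
  rot[20] = $bdbadaaddcbcddddbbdd
Sorted (with $ < everything):
  sorted[0] = $bdbadaaddcbcddddbbdd
  sorted[1] = aaddcbcddddbbdd$bdbad
  sorted[2] = adaaddcbcddddbbdd$bdb
  sorted[3] = addcbcddddbbdd$bdbada
  sorted[4] = badaaddcbcddddbbdd$bd
  sorted[5] = bbdd$bdbadaaddcbcdddd
  sorted[6] = bcddddbbdd$bdbadaaddc
  sorted[7] = bdbadaaddcbcddddbbdd$
  sorted[8] = bdd$bdbadaaddcbcddddb
  sorted[9] = cbcddddbbdd$bdbadaadd
  sorted[10] = cddddbbdd$bdbadaaddcb
  sorted[11] = d$bdbadaaddcbcddddbbd
  sorted[12] = daaddcbcddddbbdd$bdba
  sorted[13] = dbadaaddcbcddddbbdd$b
  sorted[14] = dbbdd$bdbadaaddcbcddd
  sorted[15] = dcbcddddbbdd$bdbadaad
  sorted[16] = dd$bdbadaaddcbcddddbb
  sorted[17] = ddbbdd$bdbadaaddcbcdd
  sorted[18] = ddcbcddddbbdd$bdbadaa
  sorted[19] = dddbbdd$bdbadaaddcbcd
  sorted[20] = ddddbbdd$bdbadaaddcbc
sorted[9] = cbcddddbbdd$bdbadaadd

Answer: cbcddddbbdd$bdbadaadd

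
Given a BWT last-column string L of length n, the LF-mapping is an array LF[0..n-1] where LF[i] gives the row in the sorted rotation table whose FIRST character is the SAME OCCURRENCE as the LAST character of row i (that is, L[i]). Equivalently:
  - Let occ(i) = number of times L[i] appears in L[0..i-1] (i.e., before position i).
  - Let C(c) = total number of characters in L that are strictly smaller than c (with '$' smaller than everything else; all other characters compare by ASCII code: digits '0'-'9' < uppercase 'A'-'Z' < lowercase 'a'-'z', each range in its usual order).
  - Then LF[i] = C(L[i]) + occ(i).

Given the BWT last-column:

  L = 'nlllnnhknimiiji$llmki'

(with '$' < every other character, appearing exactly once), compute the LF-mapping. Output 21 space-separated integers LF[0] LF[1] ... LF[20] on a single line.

Answer: 17 10 11 12 18 19 1 8 20 2 15 3 4 7 5 0 13 14 16 9 6

Derivation:
Char counts: '$':1, 'h':1, 'i':5, 'j':1, 'k':2, 'l':5, 'm':2, 'n':4
C (first-col start): C('$')=0, C('h')=1, C('i')=2, C('j')=7, C('k')=8, C('l')=10, C('m')=15, C('n')=17
L[0]='n': occ=0, LF[0]=C('n')+0=17+0=17
L[1]='l': occ=0, LF[1]=C('l')+0=10+0=10
L[2]='l': occ=1, LF[2]=C('l')+1=10+1=11
L[3]='l': occ=2, LF[3]=C('l')+2=10+2=12
L[4]='n': occ=1, LF[4]=C('n')+1=17+1=18
L[5]='n': occ=2, LF[5]=C('n')+2=17+2=19
L[6]='h': occ=0, LF[6]=C('h')+0=1+0=1
L[7]='k': occ=0, LF[7]=C('k')+0=8+0=8
L[8]='n': occ=3, LF[8]=C('n')+3=17+3=20
L[9]='i': occ=0, LF[9]=C('i')+0=2+0=2
L[10]='m': occ=0, LF[10]=C('m')+0=15+0=15
L[11]='i': occ=1, LF[11]=C('i')+1=2+1=3
L[12]='i': occ=2, LF[12]=C('i')+2=2+2=4
L[13]='j': occ=0, LF[13]=C('j')+0=7+0=7
L[14]='i': occ=3, LF[14]=C('i')+3=2+3=5
L[15]='$': occ=0, LF[15]=C('$')+0=0+0=0
L[16]='l': occ=3, LF[16]=C('l')+3=10+3=13
L[17]='l': occ=4, LF[17]=C('l')+4=10+4=14
L[18]='m': occ=1, LF[18]=C('m')+1=15+1=16
L[19]='k': occ=1, LF[19]=C('k')+1=8+1=9
L[20]='i': occ=4, LF[20]=C('i')+4=2+4=6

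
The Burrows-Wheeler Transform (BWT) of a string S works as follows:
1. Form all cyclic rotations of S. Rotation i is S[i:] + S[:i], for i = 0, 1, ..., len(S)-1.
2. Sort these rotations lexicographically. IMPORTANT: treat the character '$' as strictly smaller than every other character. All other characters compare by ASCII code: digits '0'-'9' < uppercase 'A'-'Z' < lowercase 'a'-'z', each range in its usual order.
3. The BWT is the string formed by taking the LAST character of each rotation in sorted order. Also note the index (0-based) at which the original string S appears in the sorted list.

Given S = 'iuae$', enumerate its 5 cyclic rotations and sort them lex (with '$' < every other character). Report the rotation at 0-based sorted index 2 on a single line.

All 5 rotations (rotation i = S[i:]+S[:i]):
  rot[0] = iuae$
  rot[1] = uae$i
  rot[2] = ae$iu
  rot[3] = e$iua
  rot[4] = $iuae
Sorted (with $ < everything):
  sorted[0] = $iuae
  sorted[1] = ae$iu
  sorted[2] = e$iua
  sorted[3] = iuae$
  sorted[4] = uae$i
sorted[2] = e$iua

Answer: e$iua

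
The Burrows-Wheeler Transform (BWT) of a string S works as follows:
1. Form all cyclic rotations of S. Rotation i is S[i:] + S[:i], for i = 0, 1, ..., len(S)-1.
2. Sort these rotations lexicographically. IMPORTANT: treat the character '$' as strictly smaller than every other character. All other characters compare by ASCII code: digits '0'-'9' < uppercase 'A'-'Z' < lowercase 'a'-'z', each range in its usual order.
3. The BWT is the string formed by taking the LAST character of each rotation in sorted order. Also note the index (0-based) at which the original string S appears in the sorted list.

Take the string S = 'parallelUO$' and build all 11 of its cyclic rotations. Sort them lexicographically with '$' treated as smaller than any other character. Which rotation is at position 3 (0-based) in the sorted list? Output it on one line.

Answer: allelUO$par

Derivation:
All 11 rotations (rotation i = S[i:]+S[:i]):
  rot[0] = parallelUO$
  rot[1] = arallelUO$p
  rot[2] = rallelUO$pa
  rot[3] = allelUO$par
  rot[4] = llelUO$para
  rot[5] = lelUO$paral
  rot[6] = elUO$parall
  rot[7] = lUO$paralle
  rot[8] = UO$parallel
  rot[9] = O$parallelU
  rot[10] = $parallelUO
Sorted (with $ < everything):
  sorted[0] = $parallelUO
  sorted[1] = O$parallelU
  sorted[2] = UO$parallel
  sorted[3] = allelUO$par
  sorted[4] = arallelUO$p
  sorted[5] = elUO$parall
  sorted[6] = lUO$paralle
  sorted[7] = lelUO$paral
  sorted[8] = llelUO$para
  sorted[9] = parallelUO$
  sorted[10] = rallelUO$pa
sorted[3] = allelUO$par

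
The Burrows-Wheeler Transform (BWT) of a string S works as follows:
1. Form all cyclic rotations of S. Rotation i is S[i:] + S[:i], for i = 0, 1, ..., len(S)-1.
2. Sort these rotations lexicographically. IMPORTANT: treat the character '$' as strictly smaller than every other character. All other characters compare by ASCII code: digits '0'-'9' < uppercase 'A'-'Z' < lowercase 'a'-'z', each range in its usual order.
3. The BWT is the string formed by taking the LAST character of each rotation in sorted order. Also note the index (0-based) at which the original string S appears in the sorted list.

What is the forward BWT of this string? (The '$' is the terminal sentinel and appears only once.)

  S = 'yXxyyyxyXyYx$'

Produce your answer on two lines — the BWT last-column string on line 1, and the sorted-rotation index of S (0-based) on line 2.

All 13 rotations (rotation i = S[i:]+S[:i]):
  rot[0] = yXxyyyxyXyYx$
  rot[1] = XxyyyxyXyYx$y
  rot[2] = xyyyxyXyYx$yX
  rot[3] = yyyxyXyYx$yXx
  rot[4] = yyxyXyYx$yXxy
  rot[5] = yxyXyYx$yXxyy
  rot[6] = xyXyYx$yXxyyy
  rot[7] = yXyYx$yXxyyyx
  rot[8] = XyYx$yXxyyyxy
  rot[9] = yYx$yXxyyyxyX
  rot[10] = Yx$yXxyyyxyXy
  rot[11] = x$yXxyyyxyXyY
  rot[12] = $yXxyyyxyXyYx
Sorted (with $ < everything):
  sorted[0] = $yXxyyyxyXyYx  (last char: 'x')
  sorted[1] = XxyyyxyXyYx$y  (last char: 'y')
  sorted[2] = XyYx$yXxyyyxy  (last char: 'y')
  sorted[3] = Yx$yXxyyyxyXy  (last char: 'y')
  sorted[4] = x$yXxyyyxyXyY  (last char: 'Y')
  sorted[5] = xyXyYx$yXxyyy  (last char: 'y')
  sorted[6] = xyyyxyXyYx$yX  (last char: 'X')
  sorted[7] = yXxyyyxyXyYx$  (last char: '$')
  sorted[8] = yXyYx$yXxyyyx  (last char: 'x')
  sorted[9] = yYx$yXxyyyxyX  (last char: 'X')
  sorted[10] = yxyXyYx$yXxyy  (last char: 'y')
  sorted[11] = yyxyXyYx$yXxy  (last char: 'y')
  sorted[12] = yyyxyXyYx$yXx  (last char: 'x')
Last column: xyyyYyX$xXyyx
Original string S is at sorted index 7

Answer: xyyyYyX$xXyyx
7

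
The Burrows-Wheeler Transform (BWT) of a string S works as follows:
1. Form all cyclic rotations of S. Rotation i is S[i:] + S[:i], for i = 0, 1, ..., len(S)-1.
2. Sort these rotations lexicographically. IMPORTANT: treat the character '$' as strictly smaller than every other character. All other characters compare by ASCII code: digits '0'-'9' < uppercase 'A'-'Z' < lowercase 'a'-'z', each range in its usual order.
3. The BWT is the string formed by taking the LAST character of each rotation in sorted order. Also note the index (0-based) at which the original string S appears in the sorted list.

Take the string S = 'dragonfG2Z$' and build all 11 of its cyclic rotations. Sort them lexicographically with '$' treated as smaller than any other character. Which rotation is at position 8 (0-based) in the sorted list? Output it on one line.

All 11 rotations (rotation i = S[i:]+S[:i]):
  rot[0] = dragonfG2Z$
  rot[1] = ragonfG2Z$d
  rot[2] = agonfG2Z$dr
  rot[3] = gonfG2Z$dra
  rot[4] = onfG2Z$drag
  rot[5] = nfG2Z$drago
  rot[6] = fG2Z$dragon
  rot[7] = G2Z$dragonf
  rot[8] = 2Z$dragonfG
  rot[9] = Z$dragonfG2
  rot[10] = $dragonfG2Z
Sorted (with $ < everything):
  sorted[0] = $dragonfG2Z
  sorted[1] = 2Z$dragonfG
  sorted[2] = G2Z$dragonf
  sorted[3] = Z$dragonfG2
  sorted[4] = agonfG2Z$dr
  sorted[5] = dragonfG2Z$
  sorted[6] = fG2Z$dragon
  sorted[7] = gonfG2Z$dra
  sorted[8] = nfG2Z$drago
  sorted[9] = onfG2Z$drag
  sorted[10] = ragonfG2Z$d
sorted[8] = nfG2Z$drago

Answer: nfG2Z$drago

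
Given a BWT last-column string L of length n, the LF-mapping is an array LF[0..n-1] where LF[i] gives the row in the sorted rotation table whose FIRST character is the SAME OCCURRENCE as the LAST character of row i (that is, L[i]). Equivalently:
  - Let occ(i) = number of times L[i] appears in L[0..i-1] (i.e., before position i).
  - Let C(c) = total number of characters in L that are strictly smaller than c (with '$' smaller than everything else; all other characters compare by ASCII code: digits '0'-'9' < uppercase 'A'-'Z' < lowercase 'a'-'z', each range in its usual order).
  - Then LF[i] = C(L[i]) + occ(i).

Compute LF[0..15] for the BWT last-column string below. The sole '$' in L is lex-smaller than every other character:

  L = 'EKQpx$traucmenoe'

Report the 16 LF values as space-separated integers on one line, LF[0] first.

Char counts: '$':1, 'E':1, 'K':1, 'Q':1, 'a':1, 'c':1, 'e':2, 'm':1, 'n':1, 'o':1, 'p':1, 'r':1, 't':1, 'u':1, 'x':1
C (first-col start): C('$')=0, C('E')=1, C('K')=2, C('Q')=3, C('a')=4, C('c')=5, C('e')=6, C('m')=8, C('n')=9, C('o')=10, C('p')=11, C('r')=12, C('t')=13, C('u')=14, C('x')=15
L[0]='E': occ=0, LF[0]=C('E')+0=1+0=1
L[1]='K': occ=0, LF[1]=C('K')+0=2+0=2
L[2]='Q': occ=0, LF[2]=C('Q')+0=3+0=3
L[3]='p': occ=0, LF[3]=C('p')+0=11+0=11
L[4]='x': occ=0, LF[4]=C('x')+0=15+0=15
L[5]='$': occ=0, LF[5]=C('$')+0=0+0=0
L[6]='t': occ=0, LF[6]=C('t')+0=13+0=13
L[7]='r': occ=0, LF[7]=C('r')+0=12+0=12
L[8]='a': occ=0, LF[8]=C('a')+0=4+0=4
L[9]='u': occ=0, LF[9]=C('u')+0=14+0=14
L[10]='c': occ=0, LF[10]=C('c')+0=5+0=5
L[11]='m': occ=0, LF[11]=C('m')+0=8+0=8
L[12]='e': occ=0, LF[12]=C('e')+0=6+0=6
L[13]='n': occ=0, LF[13]=C('n')+0=9+0=9
L[14]='o': occ=0, LF[14]=C('o')+0=10+0=10
L[15]='e': occ=1, LF[15]=C('e')+1=6+1=7

Answer: 1 2 3 11 15 0 13 12 4 14 5 8 6 9 10 7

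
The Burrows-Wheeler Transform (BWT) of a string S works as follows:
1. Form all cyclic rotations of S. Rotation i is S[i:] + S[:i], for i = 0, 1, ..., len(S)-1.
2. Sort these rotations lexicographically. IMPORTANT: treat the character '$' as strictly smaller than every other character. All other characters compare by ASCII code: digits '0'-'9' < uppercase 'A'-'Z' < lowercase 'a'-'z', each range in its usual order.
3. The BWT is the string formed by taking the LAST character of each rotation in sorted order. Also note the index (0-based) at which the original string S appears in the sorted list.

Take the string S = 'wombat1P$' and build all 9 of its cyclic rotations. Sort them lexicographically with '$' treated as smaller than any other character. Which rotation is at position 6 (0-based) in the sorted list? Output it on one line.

Answer: ombat1P$w

Derivation:
All 9 rotations (rotation i = S[i:]+S[:i]):
  rot[0] = wombat1P$
  rot[1] = ombat1P$w
  rot[2] = mbat1P$wo
  rot[3] = bat1P$wom
  rot[4] = at1P$womb
  rot[5] = t1P$womba
  rot[6] = 1P$wombat
  rot[7] = P$wombat1
  rot[8] = $wombat1P
Sorted (with $ < everything):
  sorted[0] = $wombat1P
  sorted[1] = 1P$wombat
  sorted[2] = P$wombat1
  sorted[3] = at1P$womb
  sorted[4] = bat1P$wom
  sorted[5] = mbat1P$wo
  sorted[6] = ombat1P$w
  sorted[7] = t1P$womba
  sorted[8] = wombat1P$
sorted[6] = ombat1P$w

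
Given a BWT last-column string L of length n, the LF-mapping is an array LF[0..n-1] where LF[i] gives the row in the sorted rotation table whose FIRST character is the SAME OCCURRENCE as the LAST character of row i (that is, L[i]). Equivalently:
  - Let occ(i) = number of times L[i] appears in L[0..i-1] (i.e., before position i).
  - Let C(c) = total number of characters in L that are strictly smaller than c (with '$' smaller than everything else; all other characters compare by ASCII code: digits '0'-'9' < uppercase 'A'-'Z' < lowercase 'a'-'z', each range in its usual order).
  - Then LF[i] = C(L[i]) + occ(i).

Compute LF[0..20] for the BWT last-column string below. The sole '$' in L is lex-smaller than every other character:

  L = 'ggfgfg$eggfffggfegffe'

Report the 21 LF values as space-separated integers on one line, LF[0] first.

Answer: 12 13 4 14 5 15 0 1 16 17 6 7 8 18 19 9 2 20 10 11 3

Derivation:
Char counts: '$':1, 'e':3, 'f':8, 'g':9
C (first-col start): C('$')=0, C('e')=1, C('f')=4, C('g')=12
L[0]='g': occ=0, LF[0]=C('g')+0=12+0=12
L[1]='g': occ=1, LF[1]=C('g')+1=12+1=13
L[2]='f': occ=0, LF[2]=C('f')+0=4+0=4
L[3]='g': occ=2, LF[3]=C('g')+2=12+2=14
L[4]='f': occ=1, LF[4]=C('f')+1=4+1=5
L[5]='g': occ=3, LF[5]=C('g')+3=12+3=15
L[6]='$': occ=0, LF[6]=C('$')+0=0+0=0
L[7]='e': occ=0, LF[7]=C('e')+0=1+0=1
L[8]='g': occ=4, LF[8]=C('g')+4=12+4=16
L[9]='g': occ=5, LF[9]=C('g')+5=12+5=17
L[10]='f': occ=2, LF[10]=C('f')+2=4+2=6
L[11]='f': occ=3, LF[11]=C('f')+3=4+3=7
L[12]='f': occ=4, LF[12]=C('f')+4=4+4=8
L[13]='g': occ=6, LF[13]=C('g')+6=12+6=18
L[14]='g': occ=7, LF[14]=C('g')+7=12+7=19
L[15]='f': occ=5, LF[15]=C('f')+5=4+5=9
L[16]='e': occ=1, LF[16]=C('e')+1=1+1=2
L[17]='g': occ=8, LF[17]=C('g')+8=12+8=20
L[18]='f': occ=6, LF[18]=C('f')+6=4+6=10
L[19]='f': occ=7, LF[19]=C('f')+7=4+7=11
L[20]='e': occ=2, LF[20]=C('e')+2=1+2=3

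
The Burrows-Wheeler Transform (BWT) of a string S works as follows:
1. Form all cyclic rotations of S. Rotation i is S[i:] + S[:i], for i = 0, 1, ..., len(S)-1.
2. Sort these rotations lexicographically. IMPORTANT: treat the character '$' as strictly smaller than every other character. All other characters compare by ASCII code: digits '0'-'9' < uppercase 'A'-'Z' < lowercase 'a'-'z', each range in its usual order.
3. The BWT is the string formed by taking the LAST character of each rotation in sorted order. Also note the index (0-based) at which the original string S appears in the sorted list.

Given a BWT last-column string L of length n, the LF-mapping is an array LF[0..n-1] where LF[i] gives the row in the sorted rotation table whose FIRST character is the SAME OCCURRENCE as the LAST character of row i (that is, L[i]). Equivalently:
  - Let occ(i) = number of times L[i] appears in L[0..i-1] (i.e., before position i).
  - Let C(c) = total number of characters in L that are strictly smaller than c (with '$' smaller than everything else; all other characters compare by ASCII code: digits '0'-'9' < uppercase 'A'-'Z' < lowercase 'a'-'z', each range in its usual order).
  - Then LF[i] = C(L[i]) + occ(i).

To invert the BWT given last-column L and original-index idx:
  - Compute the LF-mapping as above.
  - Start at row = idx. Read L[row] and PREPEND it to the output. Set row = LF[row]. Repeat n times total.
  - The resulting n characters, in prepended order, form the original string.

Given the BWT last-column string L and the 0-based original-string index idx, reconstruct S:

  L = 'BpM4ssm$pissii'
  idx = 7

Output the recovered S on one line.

Answer: mississipp4MB$

Derivation:
LF mapping: 2 8 3 1 10 11 7 0 9 4 12 13 5 6
Walk LF starting at row 7, prepending L[row]:
  step 1: row=7, L[7]='$', prepend. Next row=LF[7]=0
  step 2: row=0, L[0]='B', prepend. Next row=LF[0]=2
  step 3: row=2, L[2]='M', prepend. Next row=LF[2]=3
  step 4: row=3, L[3]='4', prepend. Next row=LF[3]=1
  step 5: row=1, L[1]='p', prepend. Next row=LF[1]=8
  step 6: row=8, L[8]='p', prepend. Next row=LF[8]=9
  step 7: row=9, L[9]='i', prepend. Next row=LF[9]=4
  step 8: row=4, L[4]='s', prepend. Next row=LF[4]=10
  step 9: row=10, L[10]='s', prepend. Next row=LF[10]=12
  step 10: row=12, L[12]='i', prepend. Next row=LF[12]=5
  step 11: row=5, L[5]='s', prepend. Next row=LF[5]=11
  step 12: row=11, L[11]='s', prepend. Next row=LF[11]=13
  step 13: row=13, L[13]='i', prepend. Next row=LF[13]=6
  step 14: row=6, L[6]='m', prepend. Next row=LF[6]=7
Reversed output: mississipp4MB$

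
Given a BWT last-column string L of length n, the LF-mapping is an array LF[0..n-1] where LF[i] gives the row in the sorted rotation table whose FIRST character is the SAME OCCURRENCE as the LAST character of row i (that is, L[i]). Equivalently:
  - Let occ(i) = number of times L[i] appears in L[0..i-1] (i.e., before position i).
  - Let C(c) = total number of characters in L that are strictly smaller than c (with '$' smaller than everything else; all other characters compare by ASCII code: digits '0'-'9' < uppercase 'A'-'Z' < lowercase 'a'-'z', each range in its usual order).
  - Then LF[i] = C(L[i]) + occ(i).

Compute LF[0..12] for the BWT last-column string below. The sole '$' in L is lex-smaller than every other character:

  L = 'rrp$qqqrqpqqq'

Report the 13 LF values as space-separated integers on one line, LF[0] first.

Answer: 10 11 1 0 3 4 5 12 6 2 7 8 9

Derivation:
Char counts: '$':1, 'p':2, 'q':7, 'r':3
C (first-col start): C('$')=0, C('p')=1, C('q')=3, C('r')=10
L[0]='r': occ=0, LF[0]=C('r')+0=10+0=10
L[1]='r': occ=1, LF[1]=C('r')+1=10+1=11
L[2]='p': occ=0, LF[2]=C('p')+0=1+0=1
L[3]='$': occ=0, LF[3]=C('$')+0=0+0=0
L[4]='q': occ=0, LF[4]=C('q')+0=3+0=3
L[5]='q': occ=1, LF[5]=C('q')+1=3+1=4
L[6]='q': occ=2, LF[6]=C('q')+2=3+2=5
L[7]='r': occ=2, LF[7]=C('r')+2=10+2=12
L[8]='q': occ=3, LF[8]=C('q')+3=3+3=6
L[9]='p': occ=1, LF[9]=C('p')+1=1+1=2
L[10]='q': occ=4, LF[10]=C('q')+4=3+4=7
L[11]='q': occ=5, LF[11]=C('q')+5=3+5=8
L[12]='q': occ=6, LF[12]=C('q')+6=3+6=9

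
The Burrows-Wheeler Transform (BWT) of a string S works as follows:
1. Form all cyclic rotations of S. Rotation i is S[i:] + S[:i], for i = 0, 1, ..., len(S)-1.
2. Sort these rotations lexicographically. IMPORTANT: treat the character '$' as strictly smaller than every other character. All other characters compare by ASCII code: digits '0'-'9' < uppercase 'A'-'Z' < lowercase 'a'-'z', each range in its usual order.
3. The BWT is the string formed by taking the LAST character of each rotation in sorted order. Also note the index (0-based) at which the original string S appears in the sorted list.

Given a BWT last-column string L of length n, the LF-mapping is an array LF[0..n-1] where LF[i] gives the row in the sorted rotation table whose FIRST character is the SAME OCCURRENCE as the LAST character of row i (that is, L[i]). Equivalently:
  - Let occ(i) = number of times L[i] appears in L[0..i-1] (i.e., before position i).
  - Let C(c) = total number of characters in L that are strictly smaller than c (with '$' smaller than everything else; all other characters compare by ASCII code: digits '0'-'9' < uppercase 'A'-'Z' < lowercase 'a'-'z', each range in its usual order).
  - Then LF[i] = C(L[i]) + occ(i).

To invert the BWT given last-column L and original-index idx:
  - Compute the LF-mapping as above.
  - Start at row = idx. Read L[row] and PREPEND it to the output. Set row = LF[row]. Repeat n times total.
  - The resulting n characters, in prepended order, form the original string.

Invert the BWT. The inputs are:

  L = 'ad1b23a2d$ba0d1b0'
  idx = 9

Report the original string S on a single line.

Answer: a2321d0bab10dbda$

Derivation:
LF mapping: 8 14 3 11 5 7 9 6 15 0 12 10 1 16 4 13 2
Walk LF starting at row 9, prepending L[row]:
  step 1: row=9, L[9]='$', prepend. Next row=LF[9]=0
  step 2: row=0, L[0]='a', prepend. Next row=LF[0]=8
  step 3: row=8, L[8]='d', prepend. Next row=LF[8]=15
  step 4: row=15, L[15]='b', prepend. Next row=LF[15]=13
  step 5: row=13, L[13]='d', prepend. Next row=LF[13]=16
  step 6: row=16, L[16]='0', prepend. Next row=LF[16]=2
  step 7: row=2, L[2]='1', prepend. Next row=LF[2]=3
  step 8: row=3, L[3]='b', prepend. Next row=LF[3]=11
  step 9: row=11, L[11]='a', prepend. Next row=LF[11]=10
  step 10: row=10, L[10]='b', prepend. Next row=LF[10]=12
  step 11: row=12, L[12]='0', prepend. Next row=LF[12]=1
  step 12: row=1, L[1]='d', prepend. Next row=LF[1]=14
  step 13: row=14, L[14]='1', prepend. Next row=LF[14]=4
  step 14: row=4, L[4]='2', prepend. Next row=LF[4]=5
  step 15: row=5, L[5]='3', prepend. Next row=LF[5]=7
  step 16: row=7, L[7]='2', prepend. Next row=LF[7]=6
  step 17: row=6, L[6]='a', prepend. Next row=LF[6]=9
Reversed output: a2321d0bab10dbda$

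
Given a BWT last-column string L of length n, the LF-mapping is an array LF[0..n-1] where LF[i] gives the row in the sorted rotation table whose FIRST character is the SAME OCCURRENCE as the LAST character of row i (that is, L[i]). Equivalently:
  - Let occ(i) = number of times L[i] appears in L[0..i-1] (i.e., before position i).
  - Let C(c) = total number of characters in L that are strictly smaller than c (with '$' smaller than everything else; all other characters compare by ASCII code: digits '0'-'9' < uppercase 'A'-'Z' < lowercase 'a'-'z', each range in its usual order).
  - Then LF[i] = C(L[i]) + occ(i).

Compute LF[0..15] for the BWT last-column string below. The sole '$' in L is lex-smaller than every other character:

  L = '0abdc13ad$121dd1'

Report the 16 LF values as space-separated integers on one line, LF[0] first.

Char counts: '$':1, '0':1, '1':4, '2':1, '3':1, 'a':2, 'b':1, 'c':1, 'd':4
C (first-col start): C('$')=0, C('0')=1, C('1')=2, C('2')=6, C('3')=7, C('a')=8, C('b')=10, C('c')=11, C('d')=12
L[0]='0': occ=0, LF[0]=C('0')+0=1+0=1
L[1]='a': occ=0, LF[1]=C('a')+0=8+0=8
L[2]='b': occ=0, LF[2]=C('b')+0=10+0=10
L[3]='d': occ=0, LF[3]=C('d')+0=12+0=12
L[4]='c': occ=0, LF[4]=C('c')+0=11+0=11
L[5]='1': occ=0, LF[5]=C('1')+0=2+0=2
L[6]='3': occ=0, LF[6]=C('3')+0=7+0=7
L[7]='a': occ=1, LF[7]=C('a')+1=8+1=9
L[8]='d': occ=1, LF[8]=C('d')+1=12+1=13
L[9]='$': occ=0, LF[9]=C('$')+0=0+0=0
L[10]='1': occ=1, LF[10]=C('1')+1=2+1=3
L[11]='2': occ=0, LF[11]=C('2')+0=6+0=6
L[12]='1': occ=2, LF[12]=C('1')+2=2+2=4
L[13]='d': occ=2, LF[13]=C('d')+2=12+2=14
L[14]='d': occ=3, LF[14]=C('d')+3=12+3=15
L[15]='1': occ=3, LF[15]=C('1')+3=2+3=5

Answer: 1 8 10 12 11 2 7 9 13 0 3 6 4 14 15 5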